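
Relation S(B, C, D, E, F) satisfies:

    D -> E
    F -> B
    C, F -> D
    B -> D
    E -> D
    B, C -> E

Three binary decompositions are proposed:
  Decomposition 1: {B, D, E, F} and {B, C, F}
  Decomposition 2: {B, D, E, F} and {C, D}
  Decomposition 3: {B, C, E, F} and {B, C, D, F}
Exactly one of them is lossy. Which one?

Decomposition 1: common = {B, F}, closure = {B, D, E, F} → lossless.
Decomposition 2: common = {D}, closure = {D, E} → lossy.
Decomposition 3: common = {B, C, F}, closure = {B, C, D, E, F} → lossless.

Decomposition 2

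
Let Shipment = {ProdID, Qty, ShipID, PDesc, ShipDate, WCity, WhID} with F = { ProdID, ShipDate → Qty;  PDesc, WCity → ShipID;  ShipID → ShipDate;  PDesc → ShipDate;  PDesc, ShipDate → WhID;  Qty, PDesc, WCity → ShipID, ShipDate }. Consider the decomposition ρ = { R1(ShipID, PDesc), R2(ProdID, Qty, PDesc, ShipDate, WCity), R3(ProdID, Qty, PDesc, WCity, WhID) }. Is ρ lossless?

No

Chase test. Columns are ProdID, Qty, ShipID, PDesc, ShipDate, WCity, WhID; row i has aⱼ where attribute j ∈ Ri, else bᵢⱼ.
Initial tableau (one row per fragment):
  row 1: b11 b12 a3 a4 b15 b16 b17
  row 2: a1 a2 b23 a4 a5 a6 b27
  row 3: a1 a2 b33 a4 b35 a6 a7
Rows 2 and 3 agree on PDesc, WCity; apply PDesc, WCity→ShipID and equate their ShipID entries.
Rows 2 and 3 agree on ShipID; apply ShipID→ShipDate and equate their ShipDate entries.
Rows 1 and 2 agree on PDesc; apply PDesc→ShipDate and equate their ShipDate entries.
Rows 1 and 2 agree on PDesc, ShipDate; apply PDesc, ShipDate→WhID and equate their WhID entries.
Rows 1 and 3 agree on PDesc, ShipDate; apply PDesc, ShipDate→WhID and equate their WhID entries.
No row becomes fully distinguished — the join is lossy.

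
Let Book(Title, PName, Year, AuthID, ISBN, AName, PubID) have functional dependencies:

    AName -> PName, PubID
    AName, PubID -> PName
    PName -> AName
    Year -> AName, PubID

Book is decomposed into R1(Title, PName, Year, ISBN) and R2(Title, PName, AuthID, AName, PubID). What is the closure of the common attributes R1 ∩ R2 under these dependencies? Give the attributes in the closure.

R1 ∩ R2 = {Title, PName}.
PName → AName applies, adding AName
AName → PName, PubID applies, adding PubID
Closure: {Title, PName, AName, PubID}.

Title, PName, AName, PubID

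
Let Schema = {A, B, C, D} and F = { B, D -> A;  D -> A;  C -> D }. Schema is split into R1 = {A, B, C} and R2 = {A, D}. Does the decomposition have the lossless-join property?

Common attributes: R1 ∩ R2 = {A}.
No dependency enlarges {A}, so (A)⁺ = {A}.
The closure contains neither all of R1 = {A, B, C} nor all of R2 = {A, D}, so the common attributes are not a superkey of either fragment. The join is lossy.

No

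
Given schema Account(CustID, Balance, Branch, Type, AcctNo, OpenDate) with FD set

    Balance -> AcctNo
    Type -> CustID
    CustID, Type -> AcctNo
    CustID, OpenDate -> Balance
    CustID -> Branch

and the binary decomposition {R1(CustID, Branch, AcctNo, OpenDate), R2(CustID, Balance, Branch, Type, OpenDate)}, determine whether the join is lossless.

Common attributes: R1 ∩ R2 = {CustID, Branch, OpenDate}.
Closure of {CustID, Branch, OpenDate}: CustID, OpenDate → Balance applies, adding Balance; Balance → AcctNo applies, adding AcctNo. So (CustID, Branch, OpenDate)⁺ = {CustID, Balance, Branch, AcctNo, OpenDate}.
This closure contains every attribute of R1, so R1 ∩ R2 → R1. The join is lossless.

Yes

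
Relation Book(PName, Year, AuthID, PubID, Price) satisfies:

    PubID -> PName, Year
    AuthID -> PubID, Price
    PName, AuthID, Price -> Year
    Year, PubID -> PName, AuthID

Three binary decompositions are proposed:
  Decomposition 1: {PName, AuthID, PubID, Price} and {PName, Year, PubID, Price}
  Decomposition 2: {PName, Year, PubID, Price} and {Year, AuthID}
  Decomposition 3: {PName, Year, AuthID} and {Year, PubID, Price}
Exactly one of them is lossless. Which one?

Decomposition 1

Decomposition 1: common = {PName, PubID, Price}, closure = {PName, Year, AuthID, PubID, Price} → lossless.
Decomposition 2: common = {Year}, closure = {Year} → lossy.
Decomposition 3: common = {Year}, closure = {Year} → lossy.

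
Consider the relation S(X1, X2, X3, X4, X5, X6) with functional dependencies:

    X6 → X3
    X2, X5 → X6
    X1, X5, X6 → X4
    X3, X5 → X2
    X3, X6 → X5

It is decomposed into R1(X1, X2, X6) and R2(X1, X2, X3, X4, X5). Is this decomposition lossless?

Common attributes: R1 ∩ R2 = {X1, X2}.
No dependency enlarges {X1, X2}, so (X1, X2)⁺ = {X1, X2}.
The closure contains neither all of R1 = {X1, X2, X6} nor all of R2 = {X1, X2, X3, X4, X5}, so the common attributes are not a superkey of either fragment. The join is lossy.

No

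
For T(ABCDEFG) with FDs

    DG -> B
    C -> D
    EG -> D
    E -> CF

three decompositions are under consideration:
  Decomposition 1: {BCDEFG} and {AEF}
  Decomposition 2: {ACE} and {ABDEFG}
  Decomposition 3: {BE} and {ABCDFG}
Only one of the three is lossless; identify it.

Decomposition 2

Decomposition 1: common = {EF}, closure = {CDEF} → lossy.
Decomposition 2: common = {AE}, closure = {ACDEF} → lossless.
Decomposition 3: common = {B}, closure = {B} → lossy.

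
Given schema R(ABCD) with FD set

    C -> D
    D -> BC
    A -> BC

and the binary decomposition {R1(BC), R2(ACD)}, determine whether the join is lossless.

Common attributes: R1 ∩ R2 = {C}.
Closure of {C}: C → D applies, adding D; D → BC applies, adding B. So (C)⁺ = {BCD}.
This closure contains every attribute of R1, so R1 ∩ R2 → R1. The join is lossless.

Yes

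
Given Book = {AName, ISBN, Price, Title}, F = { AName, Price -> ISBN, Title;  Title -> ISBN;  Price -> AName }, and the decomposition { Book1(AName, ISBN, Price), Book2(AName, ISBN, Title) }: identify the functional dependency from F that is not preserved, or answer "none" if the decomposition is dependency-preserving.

Check AName, Price → ISBN, Title: no single fragment contains all of {AName, ISBN, Price, Title}, and the restricted closure of {AName, Price} across the fragments never reaches {ISBN, Title}.
Title → ISBN is preserved.
Price → AName is preserved.

AName, Price -> ISBN, Title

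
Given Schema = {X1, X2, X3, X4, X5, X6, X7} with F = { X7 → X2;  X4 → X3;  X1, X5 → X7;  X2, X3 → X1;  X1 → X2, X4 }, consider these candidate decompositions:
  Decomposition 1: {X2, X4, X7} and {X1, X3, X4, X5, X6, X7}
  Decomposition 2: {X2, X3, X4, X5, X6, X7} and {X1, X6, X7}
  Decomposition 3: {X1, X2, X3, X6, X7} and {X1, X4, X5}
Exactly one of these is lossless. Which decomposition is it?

Decomposition 1

Decomposition 1: common = {X4, X7}, closure = {X1, X2, X3, X4, X7} → lossless.
Decomposition 2: common = {X6, X7}, closure = {X2, X6, X7} → lossy.
Decomposition 3: common = {X1}, closure = {X1, X2, X3, X4} → lossy.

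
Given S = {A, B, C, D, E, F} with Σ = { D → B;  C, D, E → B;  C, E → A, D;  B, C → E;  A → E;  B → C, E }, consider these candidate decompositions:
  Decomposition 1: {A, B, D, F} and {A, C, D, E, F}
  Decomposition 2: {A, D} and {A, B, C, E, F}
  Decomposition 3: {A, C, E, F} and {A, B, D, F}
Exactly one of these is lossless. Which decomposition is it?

Decomposition 1: common = {A, D, F}, closure = {A, B, C, D, E, F} → lossless.
Decomposition 2: common = {A}, closure = {A, E} → lossy.
Decomposition 3: common = {A, F}, closure = {A, E, F} → lossy.

Decomposition 1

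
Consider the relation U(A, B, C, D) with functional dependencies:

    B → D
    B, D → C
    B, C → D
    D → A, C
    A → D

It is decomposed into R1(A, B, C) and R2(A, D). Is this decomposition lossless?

Common attributes: R1 ∩ R2 = {A}.
Closure of {A}: A → D applies, adding D; D → A, C applies, adding C. So (A)⁺ = {A, C, D}.
This closure contains every attribute of R2, so R1 ∩ R2 → R2. The join is lossless.

Yes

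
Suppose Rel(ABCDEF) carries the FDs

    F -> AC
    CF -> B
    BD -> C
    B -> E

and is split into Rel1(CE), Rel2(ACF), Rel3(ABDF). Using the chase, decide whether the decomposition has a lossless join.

No

Chase test. Columns are ABCDEF; row i has aⱼ where attribute j ∈ Reli, else bᵢⱼ.
Initial tableau (one row per fragment):
  row 1: b11 b12 a3 b14 a5 b16
  row 2: a1 b22 a3 b24 b25 a6
  row 3: a1 a2 b33 a4 b35 a6
Rows 2 and 3 agree on F; apply F→AC and equate their AC entries.
Rows 2 and 3 agree on CF; apply CF→B and equate their B entries.
Rows 2 and 3 agree on B; apply B→E and equate their E entries.
No row becomes fully distinguished — the join is lossy.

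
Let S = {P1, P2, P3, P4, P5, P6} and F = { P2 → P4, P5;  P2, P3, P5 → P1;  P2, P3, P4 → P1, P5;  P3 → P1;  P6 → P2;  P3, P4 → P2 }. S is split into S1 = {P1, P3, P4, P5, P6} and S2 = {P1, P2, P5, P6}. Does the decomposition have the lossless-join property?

Yes

Common attributes: S1 ∩ S2 = {P1, P5, P6}.
Closure of {P1, P5, P6}: P6 → P2 applies, adding P2; P2 → P4, P5 applies, adding P4. So (P1, P5, P6)⁺ = {P1, P2, P4, P5, P6}.
This closure contains every attribute of S2, so S1 ∩ S2 → S2. The join is lossless.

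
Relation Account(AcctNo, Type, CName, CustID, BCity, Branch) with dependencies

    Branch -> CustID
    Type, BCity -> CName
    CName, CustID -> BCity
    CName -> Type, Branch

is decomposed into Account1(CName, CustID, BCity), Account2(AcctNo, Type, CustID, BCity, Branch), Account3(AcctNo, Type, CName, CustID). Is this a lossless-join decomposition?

Chase test. Columns are AcctNo, Type, CName, CustID, BCity, Branch; row i has aⱼ where attribute j ∈ Accounti, else bᵢⱼ.
Initial tableau (one row per fragment):
  row 1: b11 b12 a3 a4 a5 b16
  row 2: a1 a2 b23 a4 a5 a6
  row 3: a1 a2 a3 a4 b35 b36
Rows 1 and 3 agree on CName, CustID; apply CName, CustID→BCity and equate their BCity entries.
Rows 1 and 3 agree on CName; apply CName→Type, Branch and equate their Type, Branch entries.
Rows 1 and 2 agree on Type, BCity; apply Type, BCity→CName and equate their CName entries.
Rows 1 and 2 agree on CName; apply CName→Type, Branch and equate their Type, Branch entries.
Row 2 is now all distinguished symbols — the join is lossless.

Yes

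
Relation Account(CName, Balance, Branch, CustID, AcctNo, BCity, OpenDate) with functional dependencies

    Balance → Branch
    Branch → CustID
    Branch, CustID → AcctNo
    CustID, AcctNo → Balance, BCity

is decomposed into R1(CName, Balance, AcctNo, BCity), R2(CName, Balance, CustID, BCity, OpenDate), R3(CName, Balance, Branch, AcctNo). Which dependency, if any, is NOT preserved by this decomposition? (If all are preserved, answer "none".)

CustID, AcctNo → Balance, BCity

Check CustID, AcctNo → Balance, BCity: no single fragment contains all of {Balance, CustID, AcctNo, BCity}, and the restricted closure of {CustID, AcctNo} across the fragments never reaches {Balance, BCity}.
Balance → Branch is preserved.
Branch → CustID is preserved.
Branch, CustID → AcctNo is preserved.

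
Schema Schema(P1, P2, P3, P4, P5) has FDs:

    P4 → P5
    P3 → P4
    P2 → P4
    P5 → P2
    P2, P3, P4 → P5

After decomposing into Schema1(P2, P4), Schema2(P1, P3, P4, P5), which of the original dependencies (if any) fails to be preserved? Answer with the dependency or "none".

none

P4 → P5 lies within Schema2.
P3 → P4 lies within Schema2.
P2 → P4 lies within Schema1.
P5 → P2: restricted closure across fragments reaches P2.
P2, P3, P4 → P5: restricted closure across fragments reaches P5.
Every dependency is enforceable on the fragments, so the decomposition is dependency-preserving.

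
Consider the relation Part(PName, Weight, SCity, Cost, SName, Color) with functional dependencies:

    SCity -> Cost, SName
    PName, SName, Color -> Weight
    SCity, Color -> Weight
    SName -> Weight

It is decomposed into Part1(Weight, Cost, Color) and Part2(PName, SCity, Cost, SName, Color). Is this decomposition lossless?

Common attributes: Part1 ∩ Part2 = {Cost, Color}.
No dependency enlarges {Cost, Color}, so (Cost, Color)⁺ = {Cost, Color}.
The closure contains neither all of Part1 = {Weight, Cost, Color} nor all of Part2 = {PName, SCity, Cost, SName, Color}, so the common attributes are not a superkey of either fragment. The join is lossy.

No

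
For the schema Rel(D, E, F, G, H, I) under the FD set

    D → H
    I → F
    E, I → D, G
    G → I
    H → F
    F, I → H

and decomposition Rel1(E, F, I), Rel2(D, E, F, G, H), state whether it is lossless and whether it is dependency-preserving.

lossy and not dependency-preserving

Lossless test: (E, F)⁺ = {E, F}, which is a superkey of neither fragment — lossy.
Dependency preservation: the restricted closure of {E, I} across the fragments never reaches {D, G}, so E, I → D, G cannot be enforced without a join — not preserved.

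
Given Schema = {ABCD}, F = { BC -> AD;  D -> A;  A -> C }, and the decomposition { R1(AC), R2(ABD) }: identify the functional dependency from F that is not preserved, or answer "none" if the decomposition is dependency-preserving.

Check BC → AD: no single fragment contains all of {ABCD}, and the restricted closure of {BC} across the fragments never reaches {AD}.
D → A is preserved.
A → C is preserved.

BC -> AD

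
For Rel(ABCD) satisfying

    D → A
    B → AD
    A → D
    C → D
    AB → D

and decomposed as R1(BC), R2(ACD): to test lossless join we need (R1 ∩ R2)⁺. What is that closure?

ACD

R1 ∩ R2 = {C}.
C → D applies, adding D
D → A applies, adding A
Closure: {ACD}.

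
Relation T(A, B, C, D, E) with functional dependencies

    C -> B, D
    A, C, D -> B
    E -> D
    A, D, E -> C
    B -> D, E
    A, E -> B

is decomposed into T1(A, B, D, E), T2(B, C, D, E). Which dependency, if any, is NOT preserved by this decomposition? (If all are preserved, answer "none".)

A, D, E -> C

Check A, D, E → C: no single fragment contains all of {A, C, D, E}, and the restricted closure of {A, D, E} across the fragments never reaches {C}.
C → B, D is preserved.
A, C, D → B is preserved.
E → D is preserved.
B → D, E is preserved.
A, E → B is preserved.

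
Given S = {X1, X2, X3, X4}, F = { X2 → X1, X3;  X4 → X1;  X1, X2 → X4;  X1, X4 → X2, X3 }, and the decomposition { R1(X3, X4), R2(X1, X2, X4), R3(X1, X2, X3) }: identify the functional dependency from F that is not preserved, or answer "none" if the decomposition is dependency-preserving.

X2 → X1, X3 lies within R3.
X4 → X1 lies within R2.
X1, X2 → X4 lies within R2.
X1, X4 → X2, X3: restricted closure across fragments reaches X2, X3.
Every dependency is enforceable on the fragments, so the decomposition is dependency-preserving.

none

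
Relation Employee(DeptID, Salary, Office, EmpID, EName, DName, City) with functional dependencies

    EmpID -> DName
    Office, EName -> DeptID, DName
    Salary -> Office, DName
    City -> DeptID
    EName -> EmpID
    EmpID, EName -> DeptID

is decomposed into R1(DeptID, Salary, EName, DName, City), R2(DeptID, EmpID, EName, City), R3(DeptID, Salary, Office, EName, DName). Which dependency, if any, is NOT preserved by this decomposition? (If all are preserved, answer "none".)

EmpID -> DName

Check EmpID → DName: no single fragment contains all of {EmpID, DName}, and the restricted closure of {EmpID} across the fragments never reaches {DName}.
Office, EName → DeptID, DName is preserved.
Salary → Office, DName is preserved.
City → DeptID is preserved.
EName → EmpID is preserved.
EmpID, EName → DeptID is preserved.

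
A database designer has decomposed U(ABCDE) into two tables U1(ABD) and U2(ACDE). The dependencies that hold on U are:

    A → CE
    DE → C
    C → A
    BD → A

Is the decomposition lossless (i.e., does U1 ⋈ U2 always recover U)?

Common attributes: U1 ∩ U2 = {AD}.
Closure of {AD}: A → CE applies, adding CE. So (AD)⁺ = {ACDE}.
This closure contains every attribute of U2, so U1 ∩ U2 → U2. The join is lossless.

Yes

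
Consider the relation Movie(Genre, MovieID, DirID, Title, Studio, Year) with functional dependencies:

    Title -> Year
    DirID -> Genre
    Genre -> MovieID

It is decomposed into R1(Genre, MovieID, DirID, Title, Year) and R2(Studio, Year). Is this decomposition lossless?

Common attributes: R1 ∩ R2 = {Year}.
No dependency enlarges {Year}, so (Year)⁺ = {Year}.
The closure contains neither all of R1 = {Genre, MovieID, DirID, Title, Year} nor all of R2 = {Studio, Year}, so the common attributes are not a superkey of either fragment. The join is lossy.

No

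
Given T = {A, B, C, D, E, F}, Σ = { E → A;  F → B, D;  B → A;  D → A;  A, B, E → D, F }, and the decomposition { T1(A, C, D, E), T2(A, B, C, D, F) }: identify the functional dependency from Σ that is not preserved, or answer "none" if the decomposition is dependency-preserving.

Check A, B, E → D, F: no single fragment contains all of {A, B, D, E, F}, and the restricted closure of {A, B, E} across the fragments never reaches {D, F}.
E → A is preserved.
F → B, D is preserved.
B → A is preserved.
D → A is preserved.

A, B, E → D, F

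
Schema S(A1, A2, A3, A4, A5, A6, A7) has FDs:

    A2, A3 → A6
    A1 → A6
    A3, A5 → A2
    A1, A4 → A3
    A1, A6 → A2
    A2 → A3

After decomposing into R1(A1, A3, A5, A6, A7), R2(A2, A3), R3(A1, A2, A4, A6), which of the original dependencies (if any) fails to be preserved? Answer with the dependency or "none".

A3, A5 → A2

Check A3, A5 → A2: no single fragment contains all of {A2, A3, A5}, and the restricted closure of {A3, A5} across the fragments never reaches {A2}.
A2, A3 → A6 is preserved.
A1 → A6 is preserved.
A1, A4 → A3 is preserved.
A1, A6 → A2 is preserved.
A2 → A3 is preserved.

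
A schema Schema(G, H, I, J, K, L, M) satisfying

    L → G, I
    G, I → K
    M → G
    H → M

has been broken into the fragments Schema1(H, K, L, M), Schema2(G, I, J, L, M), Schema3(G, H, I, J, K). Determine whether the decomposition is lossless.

No

Chase test. Columns are G, H, I, J, K, L, M; row i has aⱼ where attribute j ∈ Schemai, else bᵢⱼ.
Initial tableau (one row per fragment):
  row 1: b11 a2 b13 b14 a5 a6 a7
  row 2: a1 b22 a3 a4 b25 a6 a7
  row 3: a1 a2 a3 a4 a5 b36 b37
Rows 1 and 2 agree on L; apply L→G, I and equate their G, I entries.
Rows 1 and 2 agree on G, I; apply G, I→K and equate their K entries.
Rows 1 and 3 agree on H; apply H→M and equate their M entries.
No row becomes fully distinguished — the join is lossy.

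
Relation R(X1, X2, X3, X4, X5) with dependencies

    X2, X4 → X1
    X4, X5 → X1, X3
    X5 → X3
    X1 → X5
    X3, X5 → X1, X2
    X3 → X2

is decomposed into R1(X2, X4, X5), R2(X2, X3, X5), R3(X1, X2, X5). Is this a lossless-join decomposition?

Yes

Chase test. Columns are X1, X2, X3, X4, X5; row i has aⱼ where attribute j ∈ Ri, else bᵢⱼ.
Initial tableau (one row per fragment):
  row 1: b11 a2 b13 a4 a5
  row 2: b21 a2 a3 b24 a5
  row 3: a1 a2 b33 b34 a5
Rows 1 and 2 agree on X5; apply X5→X3 and equate their X3 entries.
Rows 1 and 3 agree on X5; apply X5→X3 and equate their X3 entries.
Rows 1 and 2 agree on X3, X5; apply X3, X5→X1, X2 and equate their X1, X2 entries.
Rows 1 and 3 agree on X3, X5; apply X3, X5→X1, X2 and equate their X1, X2 entries.
Row 1 is now all distinguished symbols — the join is lossless.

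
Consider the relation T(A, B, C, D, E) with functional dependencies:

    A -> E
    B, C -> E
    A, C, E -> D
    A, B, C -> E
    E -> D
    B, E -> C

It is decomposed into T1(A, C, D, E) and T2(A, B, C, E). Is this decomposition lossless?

Yes

Common attributes: T1 ∩ T2 = {A, C, E}.
Closure of {A, C, E}: A, C, E → D applies, adding D. So (A, C, E)⁺ = {A, C, D, E}.
This closure contains every attribute of T1, so T1 ∩ T2 → T1. The join is lossless.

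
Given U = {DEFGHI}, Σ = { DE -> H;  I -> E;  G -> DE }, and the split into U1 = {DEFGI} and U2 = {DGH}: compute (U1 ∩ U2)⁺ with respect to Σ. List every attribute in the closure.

U1 ∩ U2 = {DG}.
G → DE applies, adding E
DE → H applies, adding H
Closure: {DEGH}.

DEGH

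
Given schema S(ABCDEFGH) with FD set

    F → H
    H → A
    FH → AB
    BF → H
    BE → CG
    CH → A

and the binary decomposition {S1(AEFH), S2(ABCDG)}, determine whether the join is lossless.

No

Common attributes: S1 ∩ S2 = {A}.
No dependency enlarges {A}, so (A)⁺ = {A}.
The closure contains neither all of S1 = {AEFH} nor all of S2 = {ABCDG}, so the common attributes are not a superkey of either fragment. The join is lossy.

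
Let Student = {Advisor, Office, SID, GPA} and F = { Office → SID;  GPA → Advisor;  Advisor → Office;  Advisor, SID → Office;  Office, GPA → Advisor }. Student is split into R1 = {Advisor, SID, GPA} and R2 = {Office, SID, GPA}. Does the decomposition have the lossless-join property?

Yes

Common attributes: R1 ∩ R2 = {SID, GPA}.
Closure of {SID, GPA}: GPA → Advisor applies, adding Advisor; Advisor → Office applies, adding Office. So (SID, GPA)⁺ = {Advisor, Office, SID, GPA}.
This closure contains every attribute of R1, so R1 ∩ R2 → R1. The join is lossless.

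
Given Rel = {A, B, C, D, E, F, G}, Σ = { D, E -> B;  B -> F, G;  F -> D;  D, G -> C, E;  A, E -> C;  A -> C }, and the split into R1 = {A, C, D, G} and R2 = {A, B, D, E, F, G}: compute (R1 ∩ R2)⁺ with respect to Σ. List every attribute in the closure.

R1 ∩ R2 = {A, D, G}.
D, G → C, E applies, adding C, E
D, E → B applies, adding B
B → F, G applies, adding F
Closure: {A, B, C, D, E, F, G}.

A, B, C, D, E, F, G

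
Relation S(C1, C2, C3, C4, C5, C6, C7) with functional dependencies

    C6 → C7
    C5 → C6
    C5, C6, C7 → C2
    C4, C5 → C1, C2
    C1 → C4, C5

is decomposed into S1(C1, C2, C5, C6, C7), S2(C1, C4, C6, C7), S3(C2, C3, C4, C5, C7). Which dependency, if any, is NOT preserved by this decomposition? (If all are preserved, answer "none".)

C4, C5 → C1, C2

Check C4, C5 → C1, C2: no single fragment contains all of {C1, C2, C4, C5}, and the restricted closure of {C4, C5} across the fragments never reaches {C1, C2}.
C6 → C7 is preserved.
C5 → C6 is preserved.
C5, C6, C7 → C2 is preserved.
C1 → C4, C5 is preserved.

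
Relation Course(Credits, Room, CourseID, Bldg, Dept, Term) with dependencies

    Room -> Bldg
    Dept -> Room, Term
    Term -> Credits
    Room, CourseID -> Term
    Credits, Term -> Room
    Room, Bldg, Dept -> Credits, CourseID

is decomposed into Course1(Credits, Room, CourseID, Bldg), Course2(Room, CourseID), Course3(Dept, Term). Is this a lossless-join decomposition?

Chase test. Columns are Credits, Room, CourseID, Bldg, Dept, Term; row i has aⱼ where attribute j ∈ Coursei, else bᵢⱼ.
Initial tableau (one row per fragment):
  row 1: a1 a2 a3 a4 b15 b16
  row 2: b21 a2 a3 b24 b25 b26
  row 3: b31 b32 b33 b34 a5 a6
Rows 1 and 2 agree on Room; apply Room→Bldg and equate their Bldg entries.
Rows 1 and 2 agree on Room, CourseID; apply Room, CourseID→Term and equate their Term entries.
Rows 1 and 2 agree on Term; apply Term→Credits and equate their Credits entries.
No row becomes fully distinguished — the join is lossy.

No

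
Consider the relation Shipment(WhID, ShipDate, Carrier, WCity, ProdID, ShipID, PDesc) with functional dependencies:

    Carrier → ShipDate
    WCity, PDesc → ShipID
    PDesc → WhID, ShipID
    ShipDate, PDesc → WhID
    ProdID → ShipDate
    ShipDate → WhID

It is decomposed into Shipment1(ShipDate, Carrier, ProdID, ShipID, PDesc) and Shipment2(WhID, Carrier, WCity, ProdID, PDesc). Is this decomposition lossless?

Common attributes: Shipment1 ∩ Shipment2 = {Carrier, ProdID, PDesc}.
Closure of {Carrier, ProdID, PDesc}: Carrier → ShipDate applies, adding ShipDate; PDesc → WhID, ShipID applies, adding WhID, ShipID. So (Carrier, ProdID, PDesc)⁺ = {WhID, ShipDate, Carrier, ProdID, ShipID, PDesc}.
This closure contains every attribute of Shipment1, so Shipment1 ∩ Shipment2 → Shipment1. The join is lossless.

Yes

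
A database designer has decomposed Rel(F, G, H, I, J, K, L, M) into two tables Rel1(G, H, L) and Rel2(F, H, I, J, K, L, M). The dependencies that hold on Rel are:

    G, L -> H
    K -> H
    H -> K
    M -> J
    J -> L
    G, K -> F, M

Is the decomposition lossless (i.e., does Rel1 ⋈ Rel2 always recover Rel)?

Common attributes: Rel1 ∩ Rel2 = {H, L}.
Closure of {H, L}: H → K applies, adding K. So (H, L)⁺ = {H, K, L}.
The closure contains neither all of Rel1 = {G, H, L} nor all of Rel2 = {F, H, I, J, K, L, M}, so the common attributes are not a superkey of either fragment. The join is lossy.

No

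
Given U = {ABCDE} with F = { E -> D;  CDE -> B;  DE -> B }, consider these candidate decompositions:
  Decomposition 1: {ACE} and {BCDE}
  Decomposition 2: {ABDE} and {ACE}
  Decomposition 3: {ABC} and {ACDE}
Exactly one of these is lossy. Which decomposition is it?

Decomposition 3

Decomposition 1: common = {CE}, closure = {BCDE} → lossless.
Decomposition 2: common = {AE}, closure = {ABDE} → lossless.
Decomposition 3: common = {AC}, closure = {AC} → lossy.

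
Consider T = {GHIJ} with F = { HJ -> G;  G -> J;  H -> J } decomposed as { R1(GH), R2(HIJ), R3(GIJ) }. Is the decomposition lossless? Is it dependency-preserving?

lossless and dependency-preserving

Lossless test (chase): Rows 1 and 3 agree on G; apply G→J and equate their J entries. Rows 1 and 2 agree on HJ; apply HJ→G and equate their G entries. Row 2 is now all distinguished symbols — the join is lossless.
Dependency preservation: HJ → G is not contained in any single fragment, but the restricted closure of its left-hand side across the fragments still reaches the right-hand side; the remaining FDs each lie inside some fragment. All dependencies are preserved.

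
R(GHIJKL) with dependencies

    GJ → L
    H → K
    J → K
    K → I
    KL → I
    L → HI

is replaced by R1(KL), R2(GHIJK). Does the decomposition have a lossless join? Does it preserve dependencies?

lossy and not dependency-preserving

Lossless test: (K)⁺ = {IK}, which is a superkey of neither fragment — lossy.
Dependency preservation: the restricted closure of {GJ} across the fragments never reaches {L}, so GJ → L cannot be enforced without a join — not preserved.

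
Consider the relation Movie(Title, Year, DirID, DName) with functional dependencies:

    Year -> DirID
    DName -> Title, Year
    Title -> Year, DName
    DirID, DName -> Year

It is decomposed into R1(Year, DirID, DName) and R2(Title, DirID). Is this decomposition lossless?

No

Common attributes: R1 ∩ R2 = {DirID}.
No dependency enlarges {DirID}, so (DirID)⁺ = {DirID}.
The closure contains neither all of R1 = {Year, DirID, DName} nor all of R2 = {Title, DirID}, so the common attributes are not a superkey of either fragment. The join is lossy.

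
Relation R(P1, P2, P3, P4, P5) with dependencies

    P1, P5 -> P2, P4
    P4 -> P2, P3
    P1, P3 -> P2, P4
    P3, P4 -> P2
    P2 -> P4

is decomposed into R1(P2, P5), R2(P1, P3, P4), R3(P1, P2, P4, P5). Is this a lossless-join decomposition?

Chase test. Columns are P1, P2, P3, P4, P5; row i has aⱼ where attribute j ∈ Ri, else bᵢⱼ.
Initial tableau (one row per fragment):
  row 1: b11 a2 b13 b14 a5
  row 2: a1 b22 a3 a4 b25
  row 3: a1 a2 b33 a4 a5
Rows 2 and 3 agree on P4; apply P4→P2, P3 and equate their P2, P3 entries.
Rows 1 and 2 agree on P2; apply P2→P4 and equate their P4 entries.
Rows 1 and 2 agree on P4; apply P4→P2, P3 and equate their P2, P3 entries.
Row 3 is now all distinguished symbols — the join is lossless.

Yes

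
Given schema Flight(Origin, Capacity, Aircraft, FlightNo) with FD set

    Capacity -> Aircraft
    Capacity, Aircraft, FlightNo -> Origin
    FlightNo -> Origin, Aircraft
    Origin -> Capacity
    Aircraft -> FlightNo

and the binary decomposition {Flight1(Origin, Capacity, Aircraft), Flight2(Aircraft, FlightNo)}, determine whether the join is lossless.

Common attributes: Flight1 ∩ Flight2 = {Aircraft}.
Closure of {Aircraft}: Aircraft → FlightNo applies, adding FlightNo; FlightNo → Origin, Aircraft applies, adding Origin; Origin → Capacity applies, adding Capacity. So (Aircraft)⁺ = {Origin, Capacity, Aircraft, FlightNo}.
This closure contains every attribute of Flight1, so Flight1 ∩ Flight2 → Flight1. The join is lossless.

Yes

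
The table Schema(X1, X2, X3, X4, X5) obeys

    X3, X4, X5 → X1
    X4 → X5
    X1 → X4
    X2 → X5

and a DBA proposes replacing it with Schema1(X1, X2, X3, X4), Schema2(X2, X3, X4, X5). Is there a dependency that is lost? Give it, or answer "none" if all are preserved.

none

X3, X4, X5 → X1: restricted closure across fragments reaches X1.
X4 → X5 lies within Schema2.
X1 → X4 lies within Schema1.
X2 → X5 lies within Schema2.
Every dependency is enforceable on the fragments, so the decomposition is dependency-preserving.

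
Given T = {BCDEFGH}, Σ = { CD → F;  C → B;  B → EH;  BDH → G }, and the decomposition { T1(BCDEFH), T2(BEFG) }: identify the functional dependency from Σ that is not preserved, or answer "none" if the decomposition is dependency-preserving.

BDH → G

Check BDH → G: no single fragment contains all of {BDGH}, and the restricted closure of {BDH} across the fragments never reaches {G}.
CD → F is preserved.
C → B is preserved.
B → EH is preserved.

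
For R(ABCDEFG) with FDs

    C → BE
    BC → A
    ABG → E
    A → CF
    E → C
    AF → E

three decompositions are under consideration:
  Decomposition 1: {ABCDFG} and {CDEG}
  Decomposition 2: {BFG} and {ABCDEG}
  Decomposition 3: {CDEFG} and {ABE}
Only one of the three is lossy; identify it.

Decomposition 1: common = {CDG}, closure = {ABCDEFG} → lossless.
Decomposition 2: common = {BG}, closure = {BG} → lossy.
Decomposition 3: common = {E}, closure = {ABCEF} → lossless.

Decomposition 2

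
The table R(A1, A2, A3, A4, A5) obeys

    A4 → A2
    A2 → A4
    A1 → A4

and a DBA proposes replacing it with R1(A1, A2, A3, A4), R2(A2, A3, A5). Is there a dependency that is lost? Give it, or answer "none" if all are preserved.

none

A4 → A2 lies within R1.
A2 → A4 lies within R1.
A1 → A4 lies within R1.
Every dependency is enforceable on the fragments, so the decomposition is dependency-preserving.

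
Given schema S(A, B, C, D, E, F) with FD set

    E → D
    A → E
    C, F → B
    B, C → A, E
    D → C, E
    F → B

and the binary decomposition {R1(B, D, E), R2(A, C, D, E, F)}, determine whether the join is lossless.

Common attributes: R1 ∩ R2 = {D, E}.
Closure of {D, E}: D → C, E applies, adding C. So (D, E)⁺ = {C, D, E}.
The closure contains neither all of R1 = {B, D, E} nor all of R2 = {A, C, D, E, F}, so the common attributes are not a superkey of either fragment. The join is lossy.

No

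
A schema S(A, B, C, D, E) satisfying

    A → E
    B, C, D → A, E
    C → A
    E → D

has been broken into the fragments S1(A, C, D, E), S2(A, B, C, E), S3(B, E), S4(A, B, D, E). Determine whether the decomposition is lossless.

Chase test. Columns are A, B, C, D, E; row i has aⱼ where attribute j ∈ Si, else bᵢⱼ.
Initial tableau (one row per fragment):
  row 1: a1 b12 a3 a4 a5
  row 2: a1 a2 a3 b24 a5
  row 3: b31 a2 b33 b34 a5
  row 4: a1 a2 b43 a4 a5
Rows 1 and 2 agree on E; apply E→D and equate their D entries.
Rows 1 and 3 agree on E; apply E→D and equate their D entries.
Row 2 is now all distinguished symbols — the join is lossless.

Yes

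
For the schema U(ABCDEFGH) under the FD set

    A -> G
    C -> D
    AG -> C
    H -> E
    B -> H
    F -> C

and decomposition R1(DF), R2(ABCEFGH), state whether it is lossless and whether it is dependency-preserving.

Lossless test: (F)⁺ = {CDF}, which contains all of one fragment — lossless.
Dependency preservation: the restricted closure of {C} across the fragments never reaches {D}, so C → D cannot be enforced without a join — not preserved.

lossless but not dependency-preserving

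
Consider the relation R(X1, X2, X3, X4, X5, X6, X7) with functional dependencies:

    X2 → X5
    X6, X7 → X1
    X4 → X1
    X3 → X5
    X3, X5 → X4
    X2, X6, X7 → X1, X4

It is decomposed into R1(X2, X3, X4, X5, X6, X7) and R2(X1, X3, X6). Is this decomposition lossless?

Yes

Common attributes: R1 ∩ R2 = {X3, X6}.
Closure of {X3, X6}: X3 → X5 applies, adding X5; X3, X5 → X4 applies, adding X4; X4 → X1 applies, adding X1. So (X3, X6)⁺ = {X1, X3, X4, X5, X6}.
This closure contains every attribute of R2, so R1 ∩ R2 → R2. The join is lossless.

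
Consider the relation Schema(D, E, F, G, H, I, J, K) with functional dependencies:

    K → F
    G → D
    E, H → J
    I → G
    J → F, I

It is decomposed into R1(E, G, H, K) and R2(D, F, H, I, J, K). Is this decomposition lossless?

No

Common attributes: R1 ∩ R2 = {H, K}.
Closure of {H, K}: K → F applies, adding F. So (H, K)⁺ = {F, H, K}.
The closure contains neither all of R1 = {E, G, H, K} nor all of R2 = {D, F, H, I, J, K}, so the common attributes are not a superkey of either fragment. The join is lossy.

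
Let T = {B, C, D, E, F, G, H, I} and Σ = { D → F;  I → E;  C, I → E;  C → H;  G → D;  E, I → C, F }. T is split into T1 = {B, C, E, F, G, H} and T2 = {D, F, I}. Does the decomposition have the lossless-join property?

Common attributes: T1 ∩ T2 = {F}.
No dependency enlarges {F}, so (F)⁺ = {F}.
The closure contains neither all of T1 = {B, C, E, F, G, H} nor all of T2 = {D, F, I}, so the common attributes are not a superkey of either fragment. The join is lossy.

No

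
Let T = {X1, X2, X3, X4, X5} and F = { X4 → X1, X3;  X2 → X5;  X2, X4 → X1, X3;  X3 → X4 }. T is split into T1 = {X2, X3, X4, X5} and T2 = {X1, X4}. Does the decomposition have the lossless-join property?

Common attributes: T1 ∩ T2 = {X4}.
Closure of {X4}: X4 → X1, X3 applies, adding X1, X3. So (X4)⁺ = {X1, X3, X4}.
This closure contains every attribute of T2, so T1 ∩ T2 → T2. The join is lossless.

Yes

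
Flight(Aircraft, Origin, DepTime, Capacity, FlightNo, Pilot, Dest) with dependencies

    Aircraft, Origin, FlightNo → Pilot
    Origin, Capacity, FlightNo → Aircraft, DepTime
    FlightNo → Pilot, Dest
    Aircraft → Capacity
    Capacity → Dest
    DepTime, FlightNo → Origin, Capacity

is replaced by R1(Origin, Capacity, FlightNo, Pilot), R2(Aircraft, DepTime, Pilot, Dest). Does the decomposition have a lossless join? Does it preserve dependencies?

Lossless test: (Pilot)⁺ = {Pilot}, which is a superkey of neither fragment — lossy.
Dependency preservation: the restricted closure of {Origin, Capacity, FlightNo} across the fragments never reaches {Aircraft, DepTime}, so Origin, Capacity, FlightNo → Aircraft, DepTime cannot be enforced without a join — not preserved.

lossy and not dependency-preserving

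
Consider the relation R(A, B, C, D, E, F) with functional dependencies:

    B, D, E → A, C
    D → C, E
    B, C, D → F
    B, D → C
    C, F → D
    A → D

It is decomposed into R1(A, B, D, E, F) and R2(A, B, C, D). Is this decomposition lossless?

Yes

Common attributes: R1 ∩ R2 = {A, B, D}.
Closure of {A, B, D}: D → C, E applies, adding C, E; B, C, D → F applies, adding F. So (A, B, D)⁺ = {A, B, C, D, E, F}.
This closure contains every attribute of R1, so R1 ∩ R2 → R1. The join is lossless.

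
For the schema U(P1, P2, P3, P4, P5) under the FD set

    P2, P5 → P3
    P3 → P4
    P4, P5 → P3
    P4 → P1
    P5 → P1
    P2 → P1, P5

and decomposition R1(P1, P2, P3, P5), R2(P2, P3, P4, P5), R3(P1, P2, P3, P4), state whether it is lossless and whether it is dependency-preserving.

lossless and dependency-preserving

Lossless test (chase): Rows 1 and 2 agree on P3; apply P3→P4 and equate their P4 entries. Rows 1 and 2 agree on P4; apply P4→P1 and equate their P1 entries. Rows 1 and 3 agree on P2; apply P2→P1, P5 and equate their P1, P5 entries. Row 1 is now all distinguished symbols — the join is lossless.
Dependency preservation: every FD's attributes lie within a single fragment, so each can be enforced locally — preserved.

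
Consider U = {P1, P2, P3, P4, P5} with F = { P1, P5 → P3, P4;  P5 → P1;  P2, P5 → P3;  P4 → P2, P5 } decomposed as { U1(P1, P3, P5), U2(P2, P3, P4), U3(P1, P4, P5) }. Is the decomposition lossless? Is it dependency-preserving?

Lossless test (chase): Rows 1 and 3 agree on P1, P5; apply P1, P5→P3, P4 and equate their P3, P4 entries. Rows 1 and 2 agree on P4; apply P4→P2, P5 and equate their P2, P5 entries. Rows 1 and 3 agree on P4; apply P4→P2, P5 and equate their P2, P5 entries. Rows 1 and 2 agree on P5; apply P5→P1 and equate their P1 entries. Row 1 is now all distinguished symbols — the join is lossless.
Dependency preservation: P1, P5 → P3, P4; P2, P5 → P3; P4 → P2, P5 are not contained in any single fragment, but the restricted closure of each left-hand side across the fragments still reaches the right-hand side; the remaining FDs each lie inside some fragment. All dependencies are preserved.

lossless and dependency-preserving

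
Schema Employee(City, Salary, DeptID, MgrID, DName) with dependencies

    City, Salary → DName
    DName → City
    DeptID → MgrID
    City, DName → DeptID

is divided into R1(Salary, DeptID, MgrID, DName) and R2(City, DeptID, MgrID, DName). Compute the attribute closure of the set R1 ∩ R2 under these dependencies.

R1 ∩ R2 = {DeptID, MgrID, DName}.
DName → City applies, adding City
Closure: {City, DeptID, MgrID, DName}.

City, DeptID, MgrID, DName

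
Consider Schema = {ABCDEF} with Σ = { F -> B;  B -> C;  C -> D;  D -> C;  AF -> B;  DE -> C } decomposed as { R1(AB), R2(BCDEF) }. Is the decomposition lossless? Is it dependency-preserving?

lossy but dependency-preserving

Lossless test: (B)⁺ = {BCD}, which is a superkey of neither fragment — lossy.
Dependency preservation: AF → B is not contained in any single fragment, but the restricted closure of its left-hand side across the fragments still reaches the right-hand side; the remaining FDs each lie inside some fragment. All dependencies are preserved.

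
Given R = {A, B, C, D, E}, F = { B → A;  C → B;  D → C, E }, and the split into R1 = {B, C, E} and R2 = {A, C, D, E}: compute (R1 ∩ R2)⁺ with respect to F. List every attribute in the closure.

A, B, C, E

R1 ∩ R2 = {C, E}.
C → B applies, adding B
B → A applies, adding A
Closure: {A, B, C, E}.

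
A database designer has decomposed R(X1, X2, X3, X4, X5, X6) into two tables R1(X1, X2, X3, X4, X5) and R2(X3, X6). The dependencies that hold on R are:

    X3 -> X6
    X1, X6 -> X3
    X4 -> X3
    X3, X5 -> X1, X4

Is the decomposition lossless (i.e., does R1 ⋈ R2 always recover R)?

Yes

Common attributes: R1 ∩ R2 = {X3}.
Closure of {X3}: X3 → X6 applies, adding X6. So (X3)⁺ = {X3, X6}.
This closure contains every attribute of R2, so R1 ∩ R2 → R2. The join is lossless.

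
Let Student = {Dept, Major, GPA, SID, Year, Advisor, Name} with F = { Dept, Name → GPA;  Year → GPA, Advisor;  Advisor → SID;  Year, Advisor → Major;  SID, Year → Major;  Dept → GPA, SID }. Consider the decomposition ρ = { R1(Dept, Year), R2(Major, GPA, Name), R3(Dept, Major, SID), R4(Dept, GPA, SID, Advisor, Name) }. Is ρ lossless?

No

Chase test. Columns are Dept, Major, GPA, SID, Year, Advisor, Name; row i has aⱼ where attribute j ∈ Ri, else bᵢⱼ.
Initial tableau (one row per fragment):
  row 1: a1 b12 b13 b14 a5 b16 b17
  row 2: b21 a2 a3 b24 b25 b26 a7
  row 3: a1 a2 b33 a4 b35 b36 b37
  row 4: a1 b42 a3 a4 b45 a6 a7
Rows 1 and 3 agree on Dept; apply Dept→GPA, SID and equate their GPA, SID entries.
Rows 1 and 4 agree on Dept; apply Dept→GPA, SID and equate their GPA, SID entries.
No row becomes fully distinguished — the join is lossy.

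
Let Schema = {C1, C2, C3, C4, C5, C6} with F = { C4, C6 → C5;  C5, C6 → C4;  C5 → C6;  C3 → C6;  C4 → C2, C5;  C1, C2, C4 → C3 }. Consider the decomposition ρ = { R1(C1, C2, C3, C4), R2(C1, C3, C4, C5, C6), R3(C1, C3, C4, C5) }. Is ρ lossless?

Chase test. Columns are C1, C2, C3, C4, C5, C6; row i has aⱼ where attribute j ∈ Ri, else bᵢⱼ.
Initial tableau (one row per fragment):
  row 1: a1 a2 a3 a4 b15 b16
  row 2: a1 b22 a3 a4 a5 a6
  row 3: a1 b32 a3 a4 a5 b36
Rows 2 and 3 agree on C5; apply C5→C6 and equate their C6 entries.
Rows 1 and 2 agree on C3; apply C3→C6 and equate their C6 entries.
Rows 1 and 2 agree on C4; apply C4→C2, C5 and equate their C2, C5 entries.
Rows 1 and 3 agree on C4; apply C4→C2, C5 and equate their C2, C5 entries.
Row 1 is now all distinguished symbols — the join is lossless.

Yes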